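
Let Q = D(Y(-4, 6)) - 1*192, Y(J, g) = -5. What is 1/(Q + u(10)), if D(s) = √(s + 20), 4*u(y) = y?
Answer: -758/143581 - 4*√15/143581 ≈ -0.0053871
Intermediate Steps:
u(y) = y/4
D(s) = √(20 + s)
Q = -192 + √15 (Q = √(20 - 5) - 1*192 = √15 - 192 = -192 + √15 ≈ -188.13)
1/(Q + u(10)) = 1/((-192 + √15) + (¼)*10) = 1/((-192 + √15) + 5/2) = 1/(-379/2 + √15)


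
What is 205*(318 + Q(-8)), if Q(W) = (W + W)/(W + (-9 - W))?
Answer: 589990/9 ≈ 65555.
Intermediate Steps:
Q(W) = -2*W/9 (Q(W) = (2*W)/(-9) = (2*W)*(-1/9) = -2*W/9)
205*(318 + Q(-8)) = 205*(318 - 2/9*(-8)) = 205*(318 + 16/9) = 205*(2878/9) = 589990/9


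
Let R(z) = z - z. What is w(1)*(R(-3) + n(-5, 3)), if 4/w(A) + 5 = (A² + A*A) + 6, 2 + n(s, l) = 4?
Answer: 8/3 ≈ 2.6667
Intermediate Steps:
n(s, l) = 2 (n(s, l) = -2 + 4 = 2)
w(A) = 4/(1 + 2*A²) (w(A) = 4/(-5 + ((A² + A*A) + 6)) = 4/(-5 + ((A² + A²) + 6)) = 4/(-5 + (2*A² + 6)) = 4/(-5 + (6 + 2*A²)) = 4/(1 + 2*A²))
R(z) = 0
w(1)*(R(-3) + n(-5, 3)) = (4/(1 + 2*1²))*(0 + 2) = (4/(1 + 2*1))*2 = (4/(1 + 2))*2 = (4/3)*2 = 8/3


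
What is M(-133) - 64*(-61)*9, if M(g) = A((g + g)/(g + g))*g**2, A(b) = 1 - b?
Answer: 35136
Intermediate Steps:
M(g) = 0 (M(g) = (1 - (g + g)/(g + g))*g**2 = (1 - 2*g/(2*g))*g**2 = (1 - 2*g*1/(2*g))*g**2 = (1 - 1*1)*g**2 = (1 - 1)*g**2 = 0*g**2 = 0)
M(-133) - 64*(-61)*9 = 0 - 64*(-61)*9 = 0 + 3904*9 = 0 + 35136 = 35136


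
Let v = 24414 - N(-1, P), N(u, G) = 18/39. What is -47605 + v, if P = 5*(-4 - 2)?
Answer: -301489/13 ≈ -23191.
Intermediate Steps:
P = -30 (P = 5*(-6) = -30)
N(u, G) = 6/13 (N(u, G) = 18*(1/39) = 6/13)
v = 317376/13 (v = 24414 - 1*6/13 = 24414 - 6/13 = 317376/13 ≈ 24414.)
-47605 + v = -47605 + 317376/13 = -301489/13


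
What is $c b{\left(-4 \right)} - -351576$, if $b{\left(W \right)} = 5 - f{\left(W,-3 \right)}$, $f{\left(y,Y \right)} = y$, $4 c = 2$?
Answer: $\frac{703161}{2} \approx 3.5158 \cdot 10^{5}$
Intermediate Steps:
$c = \frac{1}{2}$ ($c = \frac{1}{4} \cdot 2 = \frac{1}{2} \approx 0.5$)
$b{\left(W \right)} = 5 - W$
$c b{\left(-4 \right)} - -351576 = \frac{5 - -4}{2} - -351576 = \frac{5 + 4}{2} + 351576 = \frac{1}{2} \cdot 9 + 351576 = \frac{9}{2} + 351576 = \frac{703161}{2}$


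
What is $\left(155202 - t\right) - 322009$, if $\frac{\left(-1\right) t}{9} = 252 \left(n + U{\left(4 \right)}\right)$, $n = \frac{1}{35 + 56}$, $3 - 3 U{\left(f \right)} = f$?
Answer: $- \frac{2177995}{13} \approx -1.6754 \cdot 10^{5}$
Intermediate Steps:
$U{\left(f \right)} = 1 - \frac{f}{3}$
$n = \frac{1}{91} \approx 0.010989$
$t = \frac{9504}{13}$ ($t = - 9 \cdot 252 \left(\frac{1}{91} + \left(1 - \frac{4}{3}\right)\right) = - 9 \cdot 252 \left(\frac{1}{91} - \frac{1}{3}\right) = - 9 \cdot 252 \left(- \frac{88}{273}\right) = \left(-9\right) \left(- \frac{1056}{13}\right) = \frac{9504}{13} \approx 731.08$)
$\left(155202 - t\right) - 322009 = \left(155202 - \frac{9504}{13}\right) - 322009 = \frac{2008122}{13} - 322009 = - \frac{2177995}{13}$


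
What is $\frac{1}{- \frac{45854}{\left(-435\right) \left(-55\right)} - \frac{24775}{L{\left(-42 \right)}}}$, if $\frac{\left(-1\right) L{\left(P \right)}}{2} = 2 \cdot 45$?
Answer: $\frac{287100}{38965877} \approx 0.007368$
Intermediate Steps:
$L{\left(P \right)} = -180$ ($L{\left(P \right)} = - 2 \cdot 2 \cdot 45 = \left(-2\right) 90 = -180$)
$\frac{1}{- \frac{45854}{\left(-435\right) \left(-55\right)} - \frac{24775}{L{\left(-42 \right)}}} = \frac{1}{- \frac{45854}{\left(-435\right) \left(-55\right)} - \frac{24775}{-180}} = \frac{1}{- \frac{45854}{23925} - - \frac{4955}{36}} = \frac{1}{\left(-45854\right) \frac{1}{23925} + \frac{4955}{36}} = \frac{1}{- \frac{45854}{23925} + \frac{4955}{36}} = \frac{1}{\frac{38965877}{287100}} = \frac{287100}{38965877}$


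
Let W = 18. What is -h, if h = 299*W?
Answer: -5382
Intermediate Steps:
h = 5382 (h = 299*18 = 5382)
-h = -1*5382 = -5382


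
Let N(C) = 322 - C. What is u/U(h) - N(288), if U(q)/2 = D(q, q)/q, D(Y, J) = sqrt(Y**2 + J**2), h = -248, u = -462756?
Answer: -34 + 115689*sqrt(2) ≈ 1.6358e+5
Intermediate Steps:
D(Y, J) = sqrt(J**2 + Y**2)
U(q) = 2*sqrt(2)*sqrt(q**2)/q (U(q) = 2*(sqrt(q**2 + q**2)/q) = 2*(sqrt(2*q**2)/q) = 2*((sqrt(2)*sqrt(q**2))/q) = 2*(sqrt(2)*sqrt(q**2)/q) = 2*sqrt(2)*sqrt(q**2)/q)
u/U(h) - N(288) = -462756*(-sqrt(2)/4) - (322 - 1*288) = -462756*(-sqrt(2)/4) - (322 - 288) = -462756*(-sqrt(2)/4) - 1*34 = -462756*(-sqrt(2)/4) - 34 = -(-115689)*sqrt(2) - 34 = 115689*sqrt(2) - 34 = -34 + 115689*sqrt(2)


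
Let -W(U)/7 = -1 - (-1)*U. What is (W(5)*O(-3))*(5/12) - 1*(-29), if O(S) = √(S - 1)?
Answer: 29 - 70*I/3 ≈ 29.0 - 23.333*I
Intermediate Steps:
O(S) = √(-1 + S)
W(U) = 7 - 7*U (W(U) = -7*(-1 - (-1)*U) = -7*(-1 + U) = 7 - 7*U)
(W(5)*O(-3))*(5/12) - 1*(-29) = ((7 - 7*5)*√(-1 - 3))*(5/12) - 1*(-29) = ((7 - 35)*√(-4))*(5*(1/12)) + 29 = -56*I*(5/12) + 29 = -70*I/3 + 29 = 29 - 70*I/3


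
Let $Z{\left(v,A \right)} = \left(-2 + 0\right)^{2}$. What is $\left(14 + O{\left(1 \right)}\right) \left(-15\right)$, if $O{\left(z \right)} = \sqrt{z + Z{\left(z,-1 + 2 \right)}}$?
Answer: $-210 - 15 \sqrt{5} \approx -243.54$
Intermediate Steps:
$Z{\left(v,A \right)} = 4$ ($Z{\left(v,A \right)} = \left(-2\right)^{2} = 4$)
$O{\left(z \right)} = \sqrt{4 + z}$ ($O{\left(z \right)} = \sqrt{z + 4} = \sqrt{4 + z}$)
$\left(14 + O{\left(1 \right)}\right) \left(-15\right) = \left(14 + \sqrt{4 + 1}\right) \left(-15\right) = \left(14 + \sqrt{5}\right) \left(-15\right) = -210 - 15 \sqrt{5}$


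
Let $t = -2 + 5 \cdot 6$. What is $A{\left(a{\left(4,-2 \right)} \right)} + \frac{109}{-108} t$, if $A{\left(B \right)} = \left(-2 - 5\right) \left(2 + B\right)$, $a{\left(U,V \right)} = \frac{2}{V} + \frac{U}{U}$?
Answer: $- \frac{1141}{27} \approx -42.259$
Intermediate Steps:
$t = 28$ ($t = -2 + 30 = 28$)
$a{\left(U,V \right)} = 1 + \frac{2}{V}$ ($a{\left(U,V \right)} = \frac{2}{V} + 1 = 1 + \frac{2}{V}$)
$A{\left(B \right)} = -14 - 7 B$ ($A{\left(B \right)} = - 7 \left(2 + B\right) = -14 - 7 B$)
$A{\left(a{\left(4,-2 \right)} \right)} + \frac{109}{-108} t = \left(-14 - 7 \frac{2 - 2}{-2}\right) + \frac{109}{-108} \cdot 28 = \left(-14 - 7 \left(\left(- \frac{1}{2}\right) 0\right)\right) + 109 \left(- \frac{1}{108}\right) 28 = \left(-14 - 0\right) - \frac{763}{27} = \left(-14 + 0\right) - \frac{763}{27} = -14 - \frac{763}{27} = - \frac{1141}{27}$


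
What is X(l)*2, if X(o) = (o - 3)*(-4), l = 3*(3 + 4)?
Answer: -144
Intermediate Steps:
l = 21 (l = 3*7 = 21)
X(o) = 12 - 4*o (X(o) = (-3 + o)*(-4) = 12 - 4*o)
X(l)*2 = (12 - 4*21)*2 = (12 - 84)*2 = -72*2 = -144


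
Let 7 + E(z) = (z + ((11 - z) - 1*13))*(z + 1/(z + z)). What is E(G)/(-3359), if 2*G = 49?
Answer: 2746/164591 ≈ 0.016684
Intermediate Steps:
G = 49/2 (G = (1/2)*49 = 49/2 ≈ 24.500)
E(z) = -7 - 1/z - 2*z (E(z) = -7 + (z + ((11 - z) - 1*13))*(z + 1/(z + z)) = -7 + (z + ((11 - z) - 13))*(z + 1/(2*z)) = -7 + (z + (-2 - z))*(z + 1/(2*z)) = -7 - 2*(z + 1/(2*z)) = -7 + (-1/z - 2*z) = -7 - 1/z - 2*z)
E(G)/(-3359) = (-7 - 1/49/2 - 2*49/2)/(-3359) = (-7 - 1*2/49 - 49)*(-1/3359) = (-7 - 2/49 - 49)*(-1/3359) = -2746/49*(-1/3359) = 2746/164591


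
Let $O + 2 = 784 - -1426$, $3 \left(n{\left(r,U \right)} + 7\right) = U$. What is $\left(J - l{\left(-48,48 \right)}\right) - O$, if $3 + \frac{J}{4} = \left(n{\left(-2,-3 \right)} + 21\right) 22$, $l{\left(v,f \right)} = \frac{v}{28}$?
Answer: $- \frac{7520}{7} \approx -1074.3$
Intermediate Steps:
$n{\left(r,U \right)} = -7 + \frac{U}{3}$
$l{\left(v,f \right)} = \frac{v}{28}$ ($l{\left(v,f \right)} = v \frac{1}{28} = \frac{v}{28}$)
$J = 1132$ ($J = -12 + 4 \left(\left(-7 + \frac{1}{3} \left(-3\right)\right) + 21\right) 22 = -12 + 4 \left(\left(-7 - 1\right) + 21\right) 22 = -12 + 4 \left(-8 + 21\right) 22 = -12 + 4 \cdot 13 \cdot 22 = -12 + 4 \cdot 286 = -12 + 1144 = 1132$)
$O = 2208$ ($O = -2 + \left(784 - -1426\right) = -2 + \left(784 + 1426\right) = -2 + 2210 = 2208$)
$\left(J - l{\left(-48,48 \right)}\right) - O = \left(1132 - \frac{1}{28} \left(-48\right)\right) - 2208 = \left(1132 - - \frac{12}{7}\right) - 2208 = \left(1132 + \frac{12}{7}\right) - 2208 = \frac{7936}{7} - 2208 = - \frac{7520}{7}$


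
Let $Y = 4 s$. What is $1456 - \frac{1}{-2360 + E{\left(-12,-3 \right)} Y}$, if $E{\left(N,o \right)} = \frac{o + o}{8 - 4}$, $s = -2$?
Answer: $\frac{3418689}{2348} \approx 1456.0$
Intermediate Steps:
$Y = -8$ ($Y = 4 \left(-2\right) = -8$)
$E{\left(N,o \right)} = \frac{o}{2}$ ($E{\left(N,o \right)} = \frac{2 o}{4} = 2 o \frac{1}{4} = \frac{o}{2}$)
$1456 - \frac{1}{-2360 + E{\left(-12,-3 \right)} Y} = 1456 - \frac{1}{-2360 + \frac{1}{2} \left(-3\right) \left(-8\right)} = 1456 - \frac{1}{-2360 - -12} = 1456 - \frac{1}{-2360 + 12} = 1456 - \frac{1}{-2348} = 1456 - - \frac{1}{2348} = 1456 + \frac{1}{2348} = \frac{3418689}{2348}$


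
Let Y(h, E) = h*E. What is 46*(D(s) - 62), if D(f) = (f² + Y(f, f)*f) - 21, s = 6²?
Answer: 2201974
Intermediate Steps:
Y(h, E) = E*h
s = 36
D(f) = -21 + f² + f³ (D(f) = (f² + (f*f)*f) - 21 = (f² + f²*f) - 21 = (f² + f³) - 21 = -21 + f² + f³)
46*(D(s) - 62) = 46*((-21 + 36² + 36³) - 62) = 46*((-21 + 1296 + 46656) - 62) = 46*(47931 - 62) = 46*47869 = 2201974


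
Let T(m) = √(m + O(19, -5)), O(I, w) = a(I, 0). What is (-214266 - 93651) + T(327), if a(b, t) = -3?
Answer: -307899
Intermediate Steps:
O(I, w) = -3
T(m) = √(-3 + m) (T(m) = √(m - 3) = √(-3 + m))
(-214266 - 93651) + T(327) = (-214266 - 93651) + √(-3 + 327) = -307917 + √324 = -307917 + 18 = -307899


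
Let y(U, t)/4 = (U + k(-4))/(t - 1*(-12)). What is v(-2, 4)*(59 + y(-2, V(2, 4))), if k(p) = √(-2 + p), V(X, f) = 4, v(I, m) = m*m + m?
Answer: 1170 + 5*I*√6 ≈ 1170.0 + 12.247*I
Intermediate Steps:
v(I, m) = m + m² (v(I, m) = m² + m = m + m²)
y(U, t) = 4*(U + I*√6)/(12 + t) (y(U, t) = 4*((U + √(-2 - 4))/(t - 1*(-12))) = 4*((U + √(-6))/(t + 12)) = 4*((U + I*√6)/(12 + t)) = 4*(U + I*√6)/(12 + t))
v(-2, 4)*(59 + y(-2, V(2, 4))) = (4*(1 + 4))*(59 + 4*(-2 + I*√6)/(12 + 4)) = (4*5)*(59 + 4*(-2 + I*√6)/16) = 20*(59 + 4*(1/16)*(-2 + I*√6)) = 20*(59 + (-½ + I*√6/4)) = 20*(117/2 + I*√6/4) = 1170 + 5*I*√6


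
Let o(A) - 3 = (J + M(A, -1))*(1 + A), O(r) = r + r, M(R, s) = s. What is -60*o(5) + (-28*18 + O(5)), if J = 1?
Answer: -674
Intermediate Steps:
O(r) = 2*r
o(A) = 3 (o(A) = 3 + (1 - 1)*(1 + A) = 3 + 0*(1 + A) = 3 + 0 = 3)
-60*o(5) + (-28*18 + O(5)) = -60*3 + (-28*18 + 2*5) = -180 + (-504 + 10) = -180 - 494 = -674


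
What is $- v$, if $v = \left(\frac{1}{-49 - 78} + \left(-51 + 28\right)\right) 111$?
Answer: $\frac{324342}{127} \approx 2553.9$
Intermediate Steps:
$v = - \frac{324342}{127}$ ($v = \left(\frac{1}{-127} - 23\right) 111 = \left(- \frac{1}{127} - 23\right) 111 = \left(- \frac{2922}{127}\right) 111 = - \frac{324342}{127} \approx -2553.9$)
$- v = \left(-1\right) \left(- \frac{324342}{127}\right) = \frac{324342}{127}$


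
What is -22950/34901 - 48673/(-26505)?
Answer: 64143919/54414765 ≈ 1.1788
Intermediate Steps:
-22950/34901 - 48673/(-26505) = -22950*1/34901 - 48673*(-1/26505) = -1350/2053 + 48673/26505 = 64143919/54414765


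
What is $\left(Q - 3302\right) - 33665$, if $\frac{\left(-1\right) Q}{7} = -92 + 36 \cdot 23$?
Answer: $-42119$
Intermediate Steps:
$Q = -5152$ ($Q = - 7 \left(-92 + 36 \cdot 23\right) = - 7 \left(-92 + 828\right) = \left(-7\right) 736 = -5152$)
$\left(Q - 3302\right) - 33665 = \left(-5152 - 3302\right) - 33665 = -8454 - 33665 = -42119$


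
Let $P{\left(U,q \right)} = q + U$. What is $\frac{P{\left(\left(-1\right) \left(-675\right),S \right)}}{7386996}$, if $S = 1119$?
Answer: $\frac{299}{1231166} \approx 0.00024286$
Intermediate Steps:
$P{\left(U,q \right)} = U + q$
$\frac{P{\left(\left(-1\right) \left(-675\right),S \right)}}{7386996} = \frac{\left(-1\right) \left(-675\right) + 1119}{7386996} = \left(675 + 1119\right) \frac{1}{7386996} = 1794 \cdot \frac{1}{7386996} = \frac{299}{1231166}$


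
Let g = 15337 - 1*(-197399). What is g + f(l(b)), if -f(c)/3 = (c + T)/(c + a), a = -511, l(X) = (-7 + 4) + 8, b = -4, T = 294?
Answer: 4680231/22 ≈ 2.1274e+5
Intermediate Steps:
g = 212736 (g = 15337 + 197399 = 212736)
l(X) = 5 (l(X) = -3 + 8 = 5)
f(c) = -3*(294 + c)/(-511 + c) (f(c) = -3*(c + 294)/(c - 511) = -3*(294 + c)/(-511 + c))
g + f(l(b)) = 212736 + 3*(-294 - 1*5)/(-511 + 5) = 212736 + 3*(-294 - 5)/(-506) = 212736 + 3*(-1/506)*(-299) = 212736 + 39/22 = 4680231/22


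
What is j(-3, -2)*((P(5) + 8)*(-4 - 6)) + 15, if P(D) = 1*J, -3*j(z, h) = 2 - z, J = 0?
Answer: 445/3 ≈ 148.33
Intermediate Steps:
j(z, h) = -⅔ + z/3 (j(z, h) = -(2 - z)/3 = -⅔ + z/3)
P(D) = 0 (P(D) = 1*0 = 0)
j(-3, -2)*((P(5) + 8)*(-4 - 6)) + 15 = (-⅔ + (⅓)*(-3))*((0 + 8)*(-4 - 6)) + 15 = (-⅔ - 1)*(8*(-10)) + 15 = -5/3*(-80) + 15 = 400/3 + 15 = 445/3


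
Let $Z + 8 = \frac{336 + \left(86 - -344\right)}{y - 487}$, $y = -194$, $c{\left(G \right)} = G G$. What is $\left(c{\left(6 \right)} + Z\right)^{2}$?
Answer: $\frac{334963204}{463761} \approx 722.28$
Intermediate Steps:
$c{\left(G \right)} = G^{2}$
$Z = - \frac{6214}{681}$ ($Z = -8 + \frac{336 + \left(86 - -344\right)}{-194 - 487} = -8 + \frac{336 + \left(86 + 344\right)}{-681} = -8 + \left(336 + 430\right) \left(- \frac{1}{681}\right) = -8 + 766 \left(- \frac{1}{681}\right) = -8 - \frac{766}{681} = - \frac{6214}{681} \approx -9.1248$)
$\left(c{\left(6 \right)} + Z\right)^{2} = \left(6^{2} - \frac{6214}{681}\right)^{2} = \left(36 - \frac{6214}{681}\right)^{2} = \left(\frac{18302}{681}\right)^{2} = \frac{334963204}{463761}$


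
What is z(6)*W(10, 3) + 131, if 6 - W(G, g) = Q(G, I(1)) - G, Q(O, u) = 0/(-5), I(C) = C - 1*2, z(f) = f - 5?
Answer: 147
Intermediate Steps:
z(f) = -5 + f
I(C) = -2 + C (I(C) = C - 2 = -2 + C)
Q(O, u) = 0 (Q(O, u) = 0*(-⅕) = 0)
W(G, g) = 6 + G (W(G, g) = 6 - (0 - G) = 6 - (-1)*G = 6 + G)
z(6)*W(10, 3) + 131 = (-5 + 6)*(6 + 10) + 131 = 1*16 + 131 = 16 + 131 = 147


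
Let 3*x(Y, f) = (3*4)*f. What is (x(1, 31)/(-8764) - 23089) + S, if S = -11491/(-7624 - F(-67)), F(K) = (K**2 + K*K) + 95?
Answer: -844643160129/36583127 ≈ -23088.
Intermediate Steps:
F(K) = 95 + 2*K**2 (F(K) = (K**2 + K**2) + 95 = 2*K**2 + 95 = 95 + 2*K**2)
x(Y, f) = 4*f (x(Y, f) = ((3*4)*f)/3 = (12*f)/3 = 4*f)
S = 11491/16697 (S = -11491/(-7624 - (95 + 2*(-67)**2)) = -11491/(-7624 - (95 + 2*4489)) = -11491/(-7624 - (95 + 8978)) = -11491/(-7624 - 1*9073) = -11491/(-7624 - 9073) = -11491/(-16697) = -11491*(-1/16697) = 11491/16697 ≈ 0.68821)
(x(1, 31)/(-8764) - 23089) + S = ((4*31)/(-8764) - 23089) + 11491/16697 = (124*(-1/8764) - 23089) + 11491/16697 = (-31/2191 - 23089) + 11491/16697 = -50588030/2191 + 11491/16697 = -844643160129/36583127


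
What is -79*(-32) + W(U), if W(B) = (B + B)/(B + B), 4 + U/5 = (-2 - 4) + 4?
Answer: 2529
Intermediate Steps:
U = -30 (U = -20 + 5*((-2 - 4) + 4) = -20 + 5*(-6 + 4) = -20 + 5*(-2) = -20 - 10 = -30)
W(B) = 1 (W(B) = (2*B)/((2*B)) = (2*B)*(1/(2*B)) = 1)
-79*(-32) + W(U) = -79*(-32) + 1 = 2528 + 1 = 2529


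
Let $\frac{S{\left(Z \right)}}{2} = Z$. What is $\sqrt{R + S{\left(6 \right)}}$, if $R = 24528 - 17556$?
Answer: $6 \sqrt{194} \approx 83.57$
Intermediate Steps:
$S{\left(Z \right)} = 2 Z$
$R = 6972$ ($R = 24528 - 17556 = 6972$)
$\sqrt{R + S{\left(6 \right)}} = \sqrt{6972 + 2 \cdot 6} = \sqrt{6972 + 12} = \sqrt{6984} = 6 \sqrt{194}$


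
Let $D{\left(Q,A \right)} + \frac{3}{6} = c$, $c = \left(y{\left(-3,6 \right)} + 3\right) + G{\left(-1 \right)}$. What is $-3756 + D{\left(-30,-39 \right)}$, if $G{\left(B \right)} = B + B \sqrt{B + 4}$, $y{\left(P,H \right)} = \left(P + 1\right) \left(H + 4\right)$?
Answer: $- \frac{7549}{2} - \sqrt{3} \approx -3776.2$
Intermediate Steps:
$y{\left(P,H \right)} = \left(1 + P\right) \left(4 + H\right)$
$G{\left(B \right)} = B + B \sqrt{4 + B}$
$c = -18 - \sqrt{3}$ ($c = \left(\left(4 + 6 + 4 \left(-3\right) + 6 \left(-3\right)\right) + 3\right) - \left(1 + \sqrt{4 - 1}\right) = \left(\left(4 + 6 - 12 - 18\right) + 3\right) - \left(1 + \sqrt{3}\right) = \left(-20 + 3\right) - \left(1 + \sqrt{3}\right) = -17 - \left(1 + \sqrt{3}\right) = -18 - \sqrt{3} \approx -19.732$)
$D{\left(Q,A \right)} = - \frac{37}{2} - \sqrt{3}$ ($D{\left(Q,A \right)} = - \frac{1}{2} - \left(18 + \sqrt{3}\right) = - \frac{37}{2} - \sqrt{3}$)
$-3756 + D{\left(-30,-39 \right)} = -3756 - \left(\frac{37}{2} + \sqrt{3}\right) = - \frac{7549}{2} - \sqrt{3}$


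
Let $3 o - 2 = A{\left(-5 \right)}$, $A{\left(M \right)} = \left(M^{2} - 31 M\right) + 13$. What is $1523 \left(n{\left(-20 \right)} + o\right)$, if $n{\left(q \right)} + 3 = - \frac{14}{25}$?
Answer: $\frac{2339328}{25} \approx 93573.0$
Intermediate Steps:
$n{\left(q \right)} = - \frac{89}{25}$ ($n{\left(q \right)} = -3 - \frac{14}{25} = - \frac{89}{25}$)
$A{\left(M \right)} = 13 + M^{2} - 31 M$
$o = 65$ ($o = \frac{2}{3} + \frac{13 + \left(-5\right)^{2} - -155}{3} = \frac{2}{3} + \frac{13 + 25 + 155}{3} = \frac{2}{3} + \frac{1}{3} \cdot 193 = \frac{2}{3} + \frac{193}{3} = 65$)
$1523 \left(n{\left(-20 \right)} + o\right) = 1523 \left(- \frac{89}{25} + 65\right) = 1523 \cdot \frac{1536}{25} = \frac{2339328}{25}$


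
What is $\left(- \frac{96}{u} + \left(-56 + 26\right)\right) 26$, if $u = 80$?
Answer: $- \frac{4056}{5} \approx -811.2$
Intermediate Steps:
$\left(- \frac{96}{u} + \left(-56 + 26\right)\right) 26 = \left(- \frac{96}{80} + \left(-56 + 26\right)\right) 26 = \left(\left(-96\right) \frac{1}{80} - 30\right) 26 = \left(- \frac{6}{5} - 30\right) 26 = \left(- \frac{156}{5}\right) 26 = - \frac{4056}{5}$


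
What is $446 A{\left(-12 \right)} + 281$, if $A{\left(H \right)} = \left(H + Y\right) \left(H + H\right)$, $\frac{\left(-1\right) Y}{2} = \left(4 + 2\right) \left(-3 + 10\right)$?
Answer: $1027865$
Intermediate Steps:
$Y = -84$ ($Y = - 2 \left(4 + 2\right) \left(-3 + 10\right) = - 2 \cdot 6 \cdot 7 = \left(-2\right) 42 = -84$)
$A{\left(H \right)} = 2 H \left(-84 + H\right)$ ($A{\left(H \right)} = \left(H - 84\right) \left(H + H\right) = \left(-84 + H\right) 2 H = 2 H \left(-84 + H\right)$)
$446 A{\left(-12 \right)} + 281 = 446 \cdot 2 \left(-12\right) \left(-84 - 12\right) + 281 = 446 \cdot 2 \left(-12\right) \left(-96\right) + 281 = 446 \cdot 2304 + 281 = 1027584 + 281 = 1027865$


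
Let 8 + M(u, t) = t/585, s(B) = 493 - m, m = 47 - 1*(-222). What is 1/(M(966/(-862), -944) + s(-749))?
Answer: 585/125416 ≈ 0.0046645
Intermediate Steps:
m = 269 (m = 47 + 222 = 269)
s(B) = 224 (s(B) = 493 - 1*269 = 493 - 269 = 224)
M(u, t) = -8 + t/585
1/(M(966/(-862), -944) + s(-749)) = 1/((-8 + (1/585)*(-944)) + 224) = 1/((-8 - 944/585) + 224) = 1/(-5624/585 + 224) = 1/(125416/585) = 585/125416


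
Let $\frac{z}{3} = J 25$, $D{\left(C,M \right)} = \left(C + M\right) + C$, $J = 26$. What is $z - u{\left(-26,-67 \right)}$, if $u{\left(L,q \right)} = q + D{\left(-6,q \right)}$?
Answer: $2096$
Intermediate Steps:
$D{\left(C,M \right)} = M + 2 C$
$u{\left(L,q \right)} = -12 + 2 q$ ($u{\left(L,q \right)} = q + \left(q + 2 \left(-6\right)\right) = q + \left(q - 12\right) = q + \left(-12 + q\right) = -12 + 2 q$)
$z = 1950$ ($z = 3 \cdot 26 \cdot 25 = 3 \cdot 650 = 1950$)
$z - u{\left(-26,-67 \right)} = 1950 - \left(-12 + 2 \left(-67\right)\right) = 1950 - \left(-12 - 134\right) = 1950 - -146 = 1950 + 146 = 2096$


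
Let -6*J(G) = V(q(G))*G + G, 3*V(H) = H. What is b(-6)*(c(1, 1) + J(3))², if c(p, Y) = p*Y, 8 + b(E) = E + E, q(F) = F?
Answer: 0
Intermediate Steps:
b(E) = -8 + 2*E (b(E) = -8 + (E + E) = -8 + 2*E)
V(H) = H/3
c(p, Y) = Y*p
J(G) = -G/6 - G²/18 (J(G) = -((G/3)*G + G)/6 = -(G²/3 + G)/6 = -(G + G²/3)/6 = -G/6 - G²/18)
b(-6)*(c(1, 1) + J(3))² = (-8 + 2*(-6))*(1*1 - 1/18*3*(3 + 3))² = (-8 - 12)*(1 - 1/18*3*6)² = -20*(1 - 1)² = -20*0² = -20*0 = 0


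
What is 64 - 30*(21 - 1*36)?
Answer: 514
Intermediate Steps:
64 - 30*(21 - 1*36) = 64 - 30*(21 - 36) = 64 - 30*(-15) = 64 + 450 = 514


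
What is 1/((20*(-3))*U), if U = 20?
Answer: -1/1200 ≈ -0.00083333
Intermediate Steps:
1/((20*(-3))*U) = 1/((20*(-3))*20) = 1/(-60*20) = 1/(-1200) = -1/1200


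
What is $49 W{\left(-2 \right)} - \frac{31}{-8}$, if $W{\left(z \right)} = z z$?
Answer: $\frac{1599}{8} \approx 199.88$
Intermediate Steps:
$W{\left(z \right)} = z^{2}$
$49 W{\left(-2 \right)} - \frac{31}{-8} = 49 \left(-2\right)^{2} - \frac{31}{-8} = 49 \cdot 4 - - \frac{31}{8} = 196 + \frac{31}{8} = \frac{1599}{8}$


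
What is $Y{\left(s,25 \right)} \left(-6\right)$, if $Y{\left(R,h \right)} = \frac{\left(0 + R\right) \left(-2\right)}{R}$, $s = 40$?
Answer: $12$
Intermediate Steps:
$Y{\left(R,h \right)} = -2$ ($Y{\left(R,h \right)} = \frac{R \left(-2\right)}{R} = \frac{\left(-2\right) R}{R} = -2$)
$Y{\left(s,25 \right)} \left(-6\right) = \left(-2\right) \left(-6\right) = 12$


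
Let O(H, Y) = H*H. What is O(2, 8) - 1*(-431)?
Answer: 435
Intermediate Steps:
O(H, Y) = H**2
O(2, 8) - 1*(-431) = 2**2 - 1*(-431) = 4 + 431 = 435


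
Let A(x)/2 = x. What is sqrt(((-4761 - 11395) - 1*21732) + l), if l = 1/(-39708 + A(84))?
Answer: I*sqrt(14808634685085)/19770 ≈ 194.65*I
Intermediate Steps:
A(x) = 2*x
l = -1/39540 (l = 1/(-39708 + 2*84) = 1/(-39708 + 168) = 1/(-39540) = -1/39540 ≈ -2.5291e-5)
sqrt(((-4761 - 11395) - 1*21732) + l) = sqrt(((-4761 - 11395) - 1*21732) - 1/39540) = sqrt((-16156 - 21732) - 1/39540) = sqrt(-37888 - 1/39540) = sqrt(-1498091521/39540) = I*sqrt(14808634685085)/19770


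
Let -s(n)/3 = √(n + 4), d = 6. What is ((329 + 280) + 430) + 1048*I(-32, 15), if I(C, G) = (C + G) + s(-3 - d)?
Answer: -16777 - 3144*I*√5 ≈ -16777.0 - 7030.2*I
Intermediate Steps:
s(n) = -3*√(4 + n) (s(n) = -3*√(n + 4) = -3*√(4 + n))
I(C, G) = C + G - 3*I*√5 (I(C, G) = (C + G) - 3*√(4 + (-3 - 1*6)) = (C + G) - 3*√(4 + (-3 - 6)) = (C + G) - 3*√(4 - 9) = (C + G) - 3*I*√5 = C + G - 3*I*√5)
((329 + 280) + 430) + 1048*I(-32, 15) = ((329 + 280) + 430) + 1048*(-32 + 15 - 3*I*√5) = (609 + 430) + 1048*(-17 - 3*I*√5) = 1039 + (-17816 - 3144*I*√5) = -16777 - 3144*I*√5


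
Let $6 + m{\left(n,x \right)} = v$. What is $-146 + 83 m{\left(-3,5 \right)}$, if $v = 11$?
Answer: $269$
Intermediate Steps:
$m{\left(n,x \right)} = 5$ ($m{\left(n,x \right)} = -6 + 11 = 5$)
$-146 + 83 m{\left(-3,5 \right)} = -146 + 83 \cdot 5 = -146 + 415 = 269$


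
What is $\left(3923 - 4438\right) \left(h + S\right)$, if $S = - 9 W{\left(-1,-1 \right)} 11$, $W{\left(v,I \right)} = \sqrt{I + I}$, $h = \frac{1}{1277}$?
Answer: $- \frac{515}{1277} + 50985 i \sqrt{2} \approx -0.40329 + 72104.0 i$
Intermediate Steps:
$h = \frac{1}{1277} \approx 0.00078308$
$W{\left(v,I \right)} = \sqrt{2} \sqrt{I}$ ($W{\left(v,I \right)} = \sqrt{2 I} = \sqrt{2} \sqrt{I}$)
$S = - 99 i \sqrt{2}$ ($S = - 9 \sqrt{2} \sqrt{-1} \cdot 11 = - 9 \sqrt{2} i 11 = - 9 i \sqrt{2} \cdot 11 = - 99 i \sqrt{2} \approx - 140.01 i$)
$\left(3923 - 4438\right) \left(h + S\right) = \left(3923 - 4438\right) \left(\frac{1}{1277} - 99 i \sqrt{2}\right) = - 515 \left(\frac{1}{1277} - 99 i \sqrt{2}\right) = - \frac{515}{1277} + 50985 i \sqrt{2}$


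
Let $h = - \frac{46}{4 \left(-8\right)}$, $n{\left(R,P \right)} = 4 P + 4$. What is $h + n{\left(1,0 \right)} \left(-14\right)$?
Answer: $- \frac{873}{16} \approx -54.563$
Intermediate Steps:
$n{\left(R,P \right)} = 4 + 4 P$
$h = \frac{23}{16}$ ($h = - \frac{46}{-32} = \left(-46\right) \left(- \frac{1}{32}\right) = \frac{23}{16} \approx 1.4375$)
$h + n{\left(1,0 \right)} \left(-14\right) = \frac{23}{16} + \left(4 + 4 \cdot 0\right) \left(-14\right) = \frac{23}{16} + \left(4 + 0\right) \left(-14\right) = \frac{23}{16} + 4 \left(-14\right) = \frac{23}{16} - 56 = - \frac{873}{16}$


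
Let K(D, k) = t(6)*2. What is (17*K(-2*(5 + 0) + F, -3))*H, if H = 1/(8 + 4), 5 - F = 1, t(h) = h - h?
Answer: 0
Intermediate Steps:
t(h) = 0
F = 4 (F = 5 - 1*1 = 5 - 1 = 4)
H = 1/12 ≈ 0.083333
K(D, k) = 0 (K(D, k) = 0*2 = 0)
(17*K(-2*(5 + 0) + F, -3))*H = (17*0)*(1/12) = 0*(1/12) = 0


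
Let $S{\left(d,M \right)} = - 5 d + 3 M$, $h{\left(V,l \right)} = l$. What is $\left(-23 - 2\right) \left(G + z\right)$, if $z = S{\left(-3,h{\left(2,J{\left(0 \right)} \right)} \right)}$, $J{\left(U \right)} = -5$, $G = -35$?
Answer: $875$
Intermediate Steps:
$z = 0$ ($z = \left(-5\right) \left(-3\right) + 3 \left(-5\right) = 15 - 15 = 0$)
$\left(-23 - 2\right) \left(G + z\right) = \left(-23 - 2\right) \left(-35 + 0\right) = \left(-23 - 2\right) \left(-35\right) = \left(-25\right) \left(-35\right) = 875$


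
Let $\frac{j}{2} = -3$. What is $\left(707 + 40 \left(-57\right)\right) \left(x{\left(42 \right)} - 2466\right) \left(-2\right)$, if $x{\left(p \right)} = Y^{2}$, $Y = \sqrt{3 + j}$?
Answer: $-7767474$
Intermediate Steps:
$j = -6$ ($j = 2 \left(-3\right) = -6$)
$Y = i \sqrt{3}$ ($Y = \sqrt{3 - 6} = \sqrt{-3} = i \sqrt{3} \approx 1.732 i$)
$x{\left(p \right)} = -3$ ($x{\left(p \right)} = \left(i \sqrt{3}\right)^{2} = -3$)
$\left(707 + 40 \left(-57\right)\right) \left(x{\left(42 \right)} - 2466\right) \left(-2\right) = \left(707 + 40 \left(-57\right)\right) \left(-3 - 2466\right) \left(-2\right) = \left(707 - 2280\right) \left(-3 - 2466\right) \left(-2\right) = \left(-1573\right) \left(-2469\right) \left(-2\right) = 3883737 \left(-2\right) = -7767474$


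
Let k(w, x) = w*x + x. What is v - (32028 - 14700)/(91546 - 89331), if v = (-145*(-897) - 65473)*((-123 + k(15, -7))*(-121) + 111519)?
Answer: 20023397903792/2215 ≈ 9.0399e+9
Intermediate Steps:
k(w, x) = x + w*x
v = 9039908768 (v = (-145*(-897) - 65473)*((-123 - 7*(1 + 15))*(-121) + 111519) = (130065 - 65473)*((-123 - 7*16)*(-121) + 111519) = 64592*((-123 - 112)*(-121) + 111519) = 64592*(-235*(-121) + 111519) = 64592*(28435 + 111519) = 64592*139954 = 9039908768)
v - (32028 - 14700)/(91546 - 89331) = 9039908768 - (32028 - 14700)/(91546 - 89331) = 9039908768 - 17328/2215 = 20023397903792/2215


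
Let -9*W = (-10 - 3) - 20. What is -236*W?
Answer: -2596/3 ≈ -865.33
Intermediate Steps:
W = 11/3 (W = -((-10 - 3) - 20)/9 = -(-13 - 20)/9 = -1/9*(-33) = 11/3 ≈ 3.6667)
-236*W = -236*11/3 = -2596/3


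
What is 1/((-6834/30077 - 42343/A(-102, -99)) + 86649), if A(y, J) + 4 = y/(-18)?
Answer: 150385/9210024462 ≈ 1.6328e-5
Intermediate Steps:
A(y, J) = -4 - y/18 (A(y, J) = -4 + y/(-18) = -4 + y*(-1/18) = -4 - y/18)
1/((-6834/30077 - 42343/A(-102, -99)) + 86649) = 1/((-6834/30077 - 42343/(-4 - 1/18*(-102))) + 86649) = 1/((-6834*1/30077 - 42343/(-4 + 17/3)) + 86649) = 1/((-6834/30077 - 42343/5/3) + 86649) = 1/((-6834/30077 - 42343*⅗) + 86649) = 1/((-6834/30077 - 127029/5) + 86649) = 1/(-3820685403/150385 + 86649) = 1/(9210024462/150385) = 150385/9210024462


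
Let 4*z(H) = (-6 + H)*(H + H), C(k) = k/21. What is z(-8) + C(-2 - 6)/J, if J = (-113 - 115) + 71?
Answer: 184640/3297 ≈ 56.002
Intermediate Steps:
C(k) = k/21 (C(k) = k*(1/21) = k/21)
J = -157 (J = -228 + 71 = -157)
z(H) = H*(-6 + H)/2 (z(H) = ((-6 + H)*(H + H))/4 = ((-6 + H)*(2*H))/4 = (2*H*(-6 + H))/4 = H*(-6 + H)/2)
z(-8) + C(-2 - 6)/J = (1/2)*(-8)*(-6 - 8) + ((-2 - 6)/21)/(-157) = (1/2)*(-8)*(-14) + ((1/21)*(-8))*(-1/157) = 56 - 8/21*(-1/157) = 56 + 8/3297 = 184640/3297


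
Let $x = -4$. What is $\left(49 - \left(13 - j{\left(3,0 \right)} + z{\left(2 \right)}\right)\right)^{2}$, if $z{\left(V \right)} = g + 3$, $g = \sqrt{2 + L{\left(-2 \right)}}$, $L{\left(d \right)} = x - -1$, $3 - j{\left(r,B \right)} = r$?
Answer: $\left(33 - i\right)^{2} \approx 1088.0 - 66.0 i$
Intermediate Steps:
$j{\left(r,B \right)} = 3 - r$
$L{\left(d \right)} = -3$ ($L{\left(d \right)} = -4 - -1 = -4 + 1 = -3$)
$g = i$ ($g = \sqrt{2 - 3} = \sqrt{-1} = i \approx 1.0 i$)
$z{\left(V \right)} = 3 + i$ ($z{\left(V \right)} = i + 3 = 3 + i$)
$\left(49 - \left(13 - j{\left(3,0 \right)} + z{\left(2 \right)}\right)\right)^{2} = \left(49 + \left(\left(-13 + \left(3 - 3\right)\right) - \left(3 + i\right)\right)\right)^{2} = \left(49 + \left(\left(-13 + 0\right) - \left(3 + i\right)\right)\right)^{2} = \left(49 - \left(16 + i\right)\right)^{2} = \left(33 - i\right)^{2}$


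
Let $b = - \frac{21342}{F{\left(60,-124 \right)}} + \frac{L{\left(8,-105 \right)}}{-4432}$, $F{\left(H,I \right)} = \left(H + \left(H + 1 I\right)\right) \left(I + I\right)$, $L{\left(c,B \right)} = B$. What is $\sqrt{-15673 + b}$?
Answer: $\frac{i \sqrt{4629031503559}}{17174} \approx 125.28 i$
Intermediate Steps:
$F{\left(H,I \right)} = 2 I \left(I + 2 H\right)$ ($F{\left(H,I \right)} = \left(H + \left(H + I\right)\right) 2 I = \left(I + 2 H\right) 2 I = 2 I \left(I + 2 H\right)$)
$b = - \frac{738153}{34348}$ ($b = - \frac{21342}{2 \left(-124\right) \left(-124 + 2 \cdot 60\right)} - \frac{105}{-4432} = - \frac{21342}{2 \left(-124\right) \left(-124 + 120\right)} - - \frac{105}{4432} = - \frac{21342}{2 \left(-124\right) \left(-4\right)} + \frac{105}{4432} = - \frac{21342}{992} + \frac{105}{4432} = \left(-21342\right) \frac{1}{992} + \frac{105}{4432} = - \frac{10671}{496} + \frac{105}{4432} = - \frac{738153}{34348} \approx -21.49$)
$\sqrt{-15673 + b} = \sqrt{-15673 - \frac{738153}{34348}} = \sqrt{- \frac{539074357}{34348}} = \frac{i \sqrt{4629031503559}}{17174}$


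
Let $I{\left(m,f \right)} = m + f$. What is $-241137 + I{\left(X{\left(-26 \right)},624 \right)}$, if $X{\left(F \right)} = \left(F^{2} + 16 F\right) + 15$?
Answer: $-240238$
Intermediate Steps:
$X{\left(F \right)} = 15 + F^{2} + 16 F$
$I{\left(m,f \right)} = f + m$
$-241137 + I{\left(X{\left(-26 \right)},624 \right)} = -241137 + \left(624 + \left(15 + \left(-26\right)^{2} + 16 \left(-26\right)\right)\right) = -241137 + \left(624 + \left(15 + 676 - 416\right)\right) = -241137 + \left(624 + 275\right) = -241137 + 899 = -240238$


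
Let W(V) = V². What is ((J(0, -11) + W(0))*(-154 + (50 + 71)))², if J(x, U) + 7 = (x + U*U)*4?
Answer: 247779081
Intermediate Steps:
J(x, U) = -7 + 4*x + 4*U² (J(x, U) = -7 + (x + U*U)*4 = -7 + (x + U²)*4 = -7 + (4*x + 4*U²) = -7 + 4*x + 4*U²)
((J(0, -11) + W(0))*(-154 + (50 + 71)))² = (((-7 + 4*0 + 4*(-11)²) + 0²)*(-154 + (50 + 71)))² = (((-7 + 0 + 4*121) + 0)*(-154 + 121))² = (((-7 + 0 + 484) + 0)*(-33))² = ((477 + 0)*(-33))² = (477*(-33))² = (-15741)² = 247779081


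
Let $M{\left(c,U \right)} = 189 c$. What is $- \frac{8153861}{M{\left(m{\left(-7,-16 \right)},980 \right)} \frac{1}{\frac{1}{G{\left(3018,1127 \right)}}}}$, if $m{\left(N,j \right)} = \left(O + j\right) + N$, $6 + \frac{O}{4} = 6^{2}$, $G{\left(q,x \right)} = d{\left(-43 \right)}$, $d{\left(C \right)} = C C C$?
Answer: $\frac{8153861}{1457601831} \approx 0.005594$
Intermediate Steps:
$d{\left(C \right)} = C^{3}$ ($d{\left(C \right)} = C^{2} C = C^{3}$)
$G{\left(q,x \right)} = -79507$ ($G{\left(q,x \right)} = \left(-43\right)^{3} = -79507$)
$O = 120$ ($O = -24 + 4 \cdot 6^{2} = -24 + 4 \cdot 36 = -24 + 144 = 120$)
$m{\left(N,j \right)} = 120 + N + j$ ($m{\left(N,j \right)} = \left(120 + j\right) + N = 120 + N + j$)
$- \frac{8153861}{M{\left(m{\left(-7,-16 \right)},980 \right)} \frac{1}{\frac{1}{G{\left(3018,1127 \right)}}}} = - \frac{8153861}{189 \left(120 - 7 - 16\right) \frac{1}{\frac{1}{-79507}}} = - \frac{8153861}{189 \cdot 97 \frac{1}{- \frac{1}{79507}}} = - \frac{8153861}{18333 \left(-79507\right)} = - \frac{8153861}{-1457601831} = \left(-8153861\right) \left(- \frac{1}{1457601831}\right) = \frac{8153861}{1457601831}$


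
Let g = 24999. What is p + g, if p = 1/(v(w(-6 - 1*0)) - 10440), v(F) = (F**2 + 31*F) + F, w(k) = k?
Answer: 264889403/10596 ≈ 24999.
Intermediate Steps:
v(F) = F**2 + 32*F
p = -1/10596 (p = 1/((-6 - 1*0)*(32 + (-6 - 1*0)) - 10440) = 1/((-6 + 0)*(32 + (-6 + 0)) - 10440) = 1/(-6*(32 - 6) - 10440) = 1/(-6*26 - 10440) = 1/(-156 - 10440) = 1/(-10596) = -1/10596 ≈ -9.4375e-5)
p + g = -1/10596 + 24999 = 264889403/10596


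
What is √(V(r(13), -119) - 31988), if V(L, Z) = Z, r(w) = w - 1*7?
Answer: I*√32107 ≈ 179.18*I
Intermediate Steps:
r(w) = -7 + w (r(w) = w - 7 = -7 + w)
√(V(r(13), -119) - 31988) = √(-119 - 31988) = √(-32107) = I*√32107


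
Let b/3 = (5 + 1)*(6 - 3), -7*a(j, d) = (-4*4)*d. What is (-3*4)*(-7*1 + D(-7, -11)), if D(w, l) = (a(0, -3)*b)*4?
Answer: 125004/7 ≈ 17858.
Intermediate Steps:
a(j, d) = 16*d/7 (a(j, d) = -(-4*4)*d/7 = -(-16)*d/7 = 16*d/7)
b = 54 (b = 3*((5 + 1)*(6 - 3)) = 3*(6*3) = 3*18 = 54)
D(w, l) = -10368/7 (D(w, l) = (((16/7)*(-3))*54)*4 = -48/7*54*4 = -2592/7*4 = -10368/7)
(-3*4)*(-7*1 + D(-7, -11)) = (-3*4)*(-7*1 - 10368/7) = -12*(-7 - 10368/7) = -12*(-10417/7) = 125004/7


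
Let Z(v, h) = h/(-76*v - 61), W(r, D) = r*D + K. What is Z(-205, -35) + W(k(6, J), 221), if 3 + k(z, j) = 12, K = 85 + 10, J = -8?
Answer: 4620223/2217 ≈ 2084.0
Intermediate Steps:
K = 95
k(z, j) = 9 (k(z, j) = -3 + 12 = 9)
W(r, D) = 95 + D*r (W(r, D) = r*D + 95 = D*r + 95 = 95 + D*r)
Z(v, h) = h/(-61 - 76*v)
Z(-205, -35) + W(k(6, J), 221) = -1*(-35)/(61 + 76*(-205)) + (95 + 221*9) = -1*(-35)/(61 - 15580) + (95 + 1989) = -1*(-35)/(-15519) + 2084 = -1*(-35)*(-1/15519) + 2084 = -5/2217 + 2084 = 4620223/2217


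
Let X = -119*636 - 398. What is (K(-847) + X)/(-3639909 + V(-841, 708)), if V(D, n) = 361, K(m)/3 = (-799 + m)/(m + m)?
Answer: 64438985/3082697156 ≈ 0.020903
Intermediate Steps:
X = -76082 (X = -75684 - 398 = -76082)
K(m) = 3*(-799 + m)/(2*m) (K(m) = 3*((-799 + m)/(m + m)) = 3*((-799 + m)/((2*m))) = 3*((-799 + m)*(1/(2*m))) = 3*((-799 + m)/(2*m)) = 3*(-799 + m)/(2*m))
(K(-847) + X)/(-3639909 + V(-841, 708)) = ((3/2)*(-799 - 847)/(-847) - 76082)/(-3639909 + 361) = ((3/2)*(-1/847)*(-1646) - 76082)/(-3639548) = (2469/847 - 76082)*(-1/3639548) = -64438985/847*(-1/3639548) = 64438985/3082697156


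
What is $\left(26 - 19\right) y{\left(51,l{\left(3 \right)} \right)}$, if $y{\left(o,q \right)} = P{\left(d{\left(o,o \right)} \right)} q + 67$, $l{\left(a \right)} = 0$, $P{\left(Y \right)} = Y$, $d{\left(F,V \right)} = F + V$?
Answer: $469$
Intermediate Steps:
$y{\left(o,q \right)} = 67 + 2 o q$ ($y{\left(o,q \right)} = \left(o + o\right) q + 67 = 2 o q + 67 = 67 + 2 o q$)
$\left(26 - 19\right) y{\left(51,l{\left(3 \right)} \right)} = \left(26 - 19\right) \left(67 + 2 \cdot 51 \cdot 0\right) = 7 \left(67 + 0\right) = 7 \cdot 67 = 469$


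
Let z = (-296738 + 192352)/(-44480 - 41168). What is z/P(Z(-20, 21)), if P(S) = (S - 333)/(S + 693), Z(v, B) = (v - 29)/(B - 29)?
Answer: -291915449/111984760 ≈ -2.6067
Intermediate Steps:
Z(v, B) = (-29 + v)/(-29 + B)
z = 52193/42824 (z = -104386/(-85648) = -104386*(-1/85648) = 52193/42824 ≈ 1.2188)
P(S) = (-333 + S)/(693 + S)
z/P(Z(-20, 21)) = 52193/(42824*(((-333 + (-29 - 20)/(-29 + 21))/(693 + (-29 - 20)/(-29 + 21))))) = 52193/(42824*(((-333 - 49/(-8))/(693 - 49/(-8))))) = 52193/(42824*(((-333 - ⅛*(-49))/(693 - ⅛*(-49))))) = 52193/(42824*(((-333 + 49/8)/(693 + 49/8)))) = 52193/(42824*((-2615/8/(5593/8)))) = 52193/(42824*(((8/5593)*(-2615/8)))) = 52193/(42824*(-2615/5593)) = (52193/42824)*(-5593/2615) = -291915449/111984760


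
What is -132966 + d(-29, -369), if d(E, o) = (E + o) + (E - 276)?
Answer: -133669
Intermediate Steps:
d(E, o) = -276 + o + 2*E (d(E, o) = (E + o) + (-276 + E) = -276 + o + 2*E)
-132966 + d(-29, -369) = -132966 + (-276 - 369 + 2*(-29)) = -132966 + (-276 - 369 - 58) = -132966 - 703 = -133669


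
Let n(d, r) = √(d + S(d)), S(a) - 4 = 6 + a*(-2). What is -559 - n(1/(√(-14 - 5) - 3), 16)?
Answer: -559 - √((31 - 10*I*√19)/(3 - I*√19)) ≈ -562.18 - 0.024483*I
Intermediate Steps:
S(a) = 10 - 2*a (S(a) = 4 + (6 + a*(-2)) = 4 + (6 - 2*a) = 10 - 2*a)
n(d, r) = √(10 - d) (n(d, r) = √(d + (10 - 2*d)) = √(10 - d))
-559 - n(1/(√(-14 - 5) - 3), 16) = -559 - √(10 - 1/(√(-14 - 5) - 3)) = -559 - √(10 - 1/(√(-19) - 3)) = -559 - √(10 - 1/(I*√19 - 3)) = -559 - √(10 - 1/(-3 + I*√19))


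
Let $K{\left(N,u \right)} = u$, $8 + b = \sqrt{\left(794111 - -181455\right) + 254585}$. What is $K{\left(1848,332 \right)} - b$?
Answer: $340 - 13 \sqrt{7279} \approx -769.12$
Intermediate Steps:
$b = -8 + 13 \sqrt{7279}$ ($b = -8 + \sqrt{\left(794111 - -181455\right) + 254585} = -8 + \sqrt{\left(794111 + 181455\right) + 254585} = -8 + \sqrt{975566 + 254585} = -8 + \sqrt{1230151} = -8 + 13 \sqrt{7279} \approx 1101.1$)
$K{\left(1848,332 \right)} - b = 332 - \left(-8 + 13 \sqrt{7279}\right) = 332 + \left(8 - 13 \sqrt{7279}\right) = 340 - 13 \sqrt{7279}$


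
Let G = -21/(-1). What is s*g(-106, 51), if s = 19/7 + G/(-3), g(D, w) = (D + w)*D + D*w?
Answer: -12720/7 ≈ -1817.1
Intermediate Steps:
G = 21 (G = -21*(-1) = 21)
g(D, w) = D*w + D*(D + w) (g(D, w) = D*(D + w) + D*w = D*w + D*(D + w))
s = -30/7 (s = 19/7 + 21/(-3) = 19*(1/7) + 21*(-1/3) = 19/7 - 7 = -30/7 ≈ -4.2857)
s*g(-106, 51) = -(-3180)*(-106 + 2*51)/7 = -(-3180)*(-106 + 102)/7 = -(-3180)*(-4)/7 = -30/7*424 = -12720/7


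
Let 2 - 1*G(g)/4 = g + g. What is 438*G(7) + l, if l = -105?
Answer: -21129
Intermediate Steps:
G(g) = 8 - 8*g (G(g) = 8 - 4*(g + g) = 8 - 8*g)
438*G(7) + l = 438*(8 - 8*7) - 105 = 438*(8 - 56) - 105 = 438*(-48) - 105 = -21024 - 105 = -21129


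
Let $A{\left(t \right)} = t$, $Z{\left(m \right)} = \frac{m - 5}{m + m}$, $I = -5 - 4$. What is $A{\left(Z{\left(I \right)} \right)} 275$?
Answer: $\frac{1925}{9} \approx 213.89$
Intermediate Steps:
$I = -9$ ($I = -5 - 4 = -9$)
$Z{\left(m \right)} = \frac{-5 + m}{2 m}$
$A{\left(Z{\left(I \right)} \right)} 275 = \frac{-5 - 9}{2 \left(-9\right)} 275 = \frac{1}{2} \left(- \frac{1}{9}\right) \left(-14\right) 275 = \frac{7}{9} \cdot 275 = \frac{1925}{9}$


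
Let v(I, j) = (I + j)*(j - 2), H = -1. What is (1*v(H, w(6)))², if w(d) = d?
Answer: 400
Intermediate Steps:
v(I, j) = (-2 + j)*(I + j) (v(I, j) = (I + j)*(-2 + j) = (-2 + j)*(I + j))
(1*v(H, w(6)))² = (1*(6² - 2*(-1) - 2*6 - 1*6))² = (1*(36 + 2 - 12 - 6))² = (1*20)² = 20² = 400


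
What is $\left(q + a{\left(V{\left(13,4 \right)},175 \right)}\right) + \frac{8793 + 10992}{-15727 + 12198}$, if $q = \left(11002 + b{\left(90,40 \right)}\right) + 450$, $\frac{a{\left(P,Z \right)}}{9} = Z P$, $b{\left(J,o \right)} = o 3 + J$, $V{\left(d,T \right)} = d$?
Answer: $\frac{113391688}{3529} \approx 32131.0$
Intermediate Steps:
$b{\left(J,o \right)} = J + 3 o$ ($b{\left(J,o \right)} = 3 o + J = J + 3 o$)
$a{\left(P,Z \right)} = 9 P Z$ ($a{\left(P,Z \right)} = 9 Z P = 9 P Z$)
$q = 11662$ ($q = \left(11002 + \left(90 + 3 \cdot 40\right)\right) + 450 = \left(11002 + \left(90 + 120\right)\right) + 450 = \left(11002 + 210\right) + 450 = 11212 + 450 = 11662$)
$\left(q + a{\left(V{\left(13,4 \right)},175 \right)}\right) + \frac{8793 + 10992}{-15727 + 12198} = \left(11662 + 9 \cdot 13 \cdot 175\right) + \frac{8793 + 10992}{-15727 + 12198} = \left(11662 + 20475\right) + \frac{19785}{-3529} = 32137 + 19785 \left(- \frac{1}{3529}\right) = 32137 - \frac{19785}{3529} = \frac{113391688}{3529}$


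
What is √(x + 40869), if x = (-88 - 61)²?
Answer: √63070 ≈ 251.14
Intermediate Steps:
x = 22201 (x = (-149)² = 22201)
√(x + 40869) = √(22201 + 40869) = √63070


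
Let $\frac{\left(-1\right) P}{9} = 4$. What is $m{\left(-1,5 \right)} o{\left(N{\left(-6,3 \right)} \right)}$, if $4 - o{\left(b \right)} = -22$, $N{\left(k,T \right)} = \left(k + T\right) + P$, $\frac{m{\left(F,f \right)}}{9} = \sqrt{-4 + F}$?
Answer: $234 i \sqrt{5} \approx 523.24 i$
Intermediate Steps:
$P = -36$ ($P = \left(-9\right) 4 = -36$)
$m{\left(F,f \right)} = 9 \sqrt{-4 + F}$
$N{\left(k,T \right)} = -36 + T + k$ ($N{\left(k,T \right)} = \left(k + T\right) - 36 = \left(T + k\right) - 36 = -36 + T + k$)
$o{\left(b \right)} = 26$ ($o{\left(b \right)} = 4 - -22 = 4 + 22 = 26$)
$m{\left(-1,5 \right)} o{\left(N{\left(-6,3 \right)} \right)} = 9 \sqrt{-4 - 1} \cdot 26 = 9 \sqrt{-5} \cdot 26 = 9 i \sqrt{5} \cdot 26 = 234 i \sqrt{5}$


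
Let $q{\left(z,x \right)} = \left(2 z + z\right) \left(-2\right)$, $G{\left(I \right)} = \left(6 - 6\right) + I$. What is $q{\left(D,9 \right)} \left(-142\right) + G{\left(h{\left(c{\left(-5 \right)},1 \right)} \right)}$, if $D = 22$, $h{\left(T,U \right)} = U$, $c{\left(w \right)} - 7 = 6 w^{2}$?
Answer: $18745$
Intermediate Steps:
$c{\left(w \right)} = 7 + 6 w^{2}$
$G{\left(I \right)} = I$ ($G{\left(I \right)} = 0 + I = I$)
$q{\left(z,x \right)} = - 6 z$ ($q{\left(z,x \right)} = 3 z \left(-2\right) = - 6 z$)
$q{\left(D,9 \right)} \left(-142\right) + G{\left(h{\left(c{\left(-5 \right)},1 \right)} \right)} = \left(-6\right) 22 \left(-142\right) + 1 = \left(-132\right) \left(-142\right) + 1 = 18744 + 1 = 18745$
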